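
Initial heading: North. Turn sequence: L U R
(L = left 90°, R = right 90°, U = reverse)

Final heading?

Start: North
  L (left (90° counter-clockwise)) -> West
  U (U-turn (180°)) -> East
  R (right (90° clockwise)) -> South
Final: South

Answer: Final heading: South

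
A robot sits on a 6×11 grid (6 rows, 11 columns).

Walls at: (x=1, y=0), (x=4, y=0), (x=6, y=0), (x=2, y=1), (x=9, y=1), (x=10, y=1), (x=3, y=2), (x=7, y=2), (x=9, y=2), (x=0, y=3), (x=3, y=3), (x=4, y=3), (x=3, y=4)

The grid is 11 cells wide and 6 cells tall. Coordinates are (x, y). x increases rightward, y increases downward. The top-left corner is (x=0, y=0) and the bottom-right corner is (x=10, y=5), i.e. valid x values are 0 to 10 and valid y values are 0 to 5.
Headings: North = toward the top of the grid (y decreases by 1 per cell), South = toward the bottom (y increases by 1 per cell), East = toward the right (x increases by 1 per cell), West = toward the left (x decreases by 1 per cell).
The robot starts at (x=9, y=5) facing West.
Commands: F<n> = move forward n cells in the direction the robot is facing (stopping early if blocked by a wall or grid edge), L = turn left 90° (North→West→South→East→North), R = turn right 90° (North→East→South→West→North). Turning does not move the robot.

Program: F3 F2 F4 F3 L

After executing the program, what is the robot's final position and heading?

Answer: Final position: (x=0, y=5), facing South

Derivation:
Start: (x=9, y=5), facing West
  F3: move forward 3, now at (x=6, y=5)
  F2: move forward 2, now at (x=4, y=5)
  F4: move forward 4, now at (x=0, y=5)
  F3: move forward 0/3 (blocked), now at (x=0, y=5)
  L: turn left, now facing South
Final: (x=0, y=5), facing South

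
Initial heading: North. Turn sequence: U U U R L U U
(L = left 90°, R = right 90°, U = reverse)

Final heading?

Start: North
  U (U-turn (180°)) -> South
  U (U-turn (180°)) -> North
  U (U-turn (180°)) -> South
  R (right (90° clockwise)) -> West
  L (left (90° counter-clockwise)) -> South
  U (U-turn (180°)) -> North
  U (U-turn (180°)) -> South
Final: South

Answer: Final heading: South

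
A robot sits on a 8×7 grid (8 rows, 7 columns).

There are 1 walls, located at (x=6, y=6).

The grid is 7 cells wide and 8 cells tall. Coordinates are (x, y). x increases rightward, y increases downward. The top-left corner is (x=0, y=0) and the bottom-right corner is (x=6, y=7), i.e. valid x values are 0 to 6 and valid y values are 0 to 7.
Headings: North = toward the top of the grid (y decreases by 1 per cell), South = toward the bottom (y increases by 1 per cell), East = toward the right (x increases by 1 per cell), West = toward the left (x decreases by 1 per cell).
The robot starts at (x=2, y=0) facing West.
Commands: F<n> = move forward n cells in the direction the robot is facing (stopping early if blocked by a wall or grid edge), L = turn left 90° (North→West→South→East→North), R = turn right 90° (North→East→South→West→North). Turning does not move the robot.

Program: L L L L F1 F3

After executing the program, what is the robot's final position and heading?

Start: (x=2, y=0), facing West
  L: turn left, now facing South
  L: turn left, now facing East
  L: turn left, now facing North
  L: turn left, now facing West
  F1: move forward 1, now at (x=1, y=0)
  F3: move forward 1/3 (blocked), now at (x=0, y=0)
Final: (x=0, y=0), facing West

Answer: Final position: (x=0, y=0), facing West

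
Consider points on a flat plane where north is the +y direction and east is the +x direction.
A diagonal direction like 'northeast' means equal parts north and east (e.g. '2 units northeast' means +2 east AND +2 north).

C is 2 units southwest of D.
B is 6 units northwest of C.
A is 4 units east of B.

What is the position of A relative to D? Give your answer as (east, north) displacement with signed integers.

Answer: A is at (east=-4, north=4) relative to D.

Derivation:
Place D at the origin (east=0, north=0).
  C is 2 units southwest of D: delta (east=-2, north=-2); C at (east=-2, north=-2).
  B is 6 units northwest of C: delta (east=-6, north=+6); B at (east=-8, north=4).
  A is 4 units east of B: delta (east=+4, north=+0); A at (east=-4, north=4).
Therefore A relative to D: (east=-4, north=4).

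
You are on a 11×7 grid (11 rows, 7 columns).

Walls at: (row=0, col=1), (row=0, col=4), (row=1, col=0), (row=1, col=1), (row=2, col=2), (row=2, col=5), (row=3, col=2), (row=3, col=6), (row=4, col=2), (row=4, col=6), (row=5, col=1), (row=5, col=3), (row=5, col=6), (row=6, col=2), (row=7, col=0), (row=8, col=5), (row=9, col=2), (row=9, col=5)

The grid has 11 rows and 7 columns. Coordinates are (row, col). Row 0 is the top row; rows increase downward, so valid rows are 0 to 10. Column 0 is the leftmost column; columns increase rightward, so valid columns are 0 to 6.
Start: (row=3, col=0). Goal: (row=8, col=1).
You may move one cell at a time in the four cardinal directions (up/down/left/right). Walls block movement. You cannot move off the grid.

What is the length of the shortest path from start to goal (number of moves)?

BFS from (row=3, col=0) until reaching (row=8, col=1):
  Distance 0: (row=3, col=0)
  Distance 1: (row=2, col=0), (row=3, col=1), (row=4, col=0)
  Distance 2: (row=2, col=1), (row=4, col=1), (row=5, col=0)
  Distance 3: (row=6, col=0)
  Distance 4: (row=6, col=1)
  Distance 5: (row=7, col=1)
  Distance 6: (row=7, col=2), (row=8, col=1)  <- goal reached here
One shortest path (6 moves): (row=3, col=0) -> (row=4, col=0) -> (row=5, col=0) -> (row=6, col=0) -> (row=6, col=1) -> (row=7, col=1) -> (row=8, col=1)

Answer: Shortest path length: 6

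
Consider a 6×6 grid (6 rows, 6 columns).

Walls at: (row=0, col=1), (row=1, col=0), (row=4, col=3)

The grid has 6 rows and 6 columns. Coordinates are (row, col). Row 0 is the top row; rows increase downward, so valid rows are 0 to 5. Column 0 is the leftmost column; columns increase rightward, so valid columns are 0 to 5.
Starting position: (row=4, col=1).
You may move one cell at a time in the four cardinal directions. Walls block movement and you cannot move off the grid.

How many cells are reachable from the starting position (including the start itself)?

BFS flood-fill from (row=4, col=1):
  Distance 0: (row=4, col=1)
  Distance 1: (row=3, col=1), (row=4, col=0), (row=4, col=2), (row=5, col=1)
  Distance 2: (row=2, col=1), (row=3, col=0), (row=3, col=2), (row=5, col=0), (row=5, col=2)
  Distance 3: (row=1, col=1), (row=2, col=0), (row=2, col=2), (row=3, col=3), (row=5, col=3)
  Distance 4: (row=1, col=2), (row=2, col=3), (row=3, col=4), (row=5, col=4)
  Distance 5: (row=0, col=2), (row=1, col=3), (row=2, col=4), (row=3, col=5), (row=4, col=4), (row=5, col=5)
  Distance 6: (row=0, col=3), (row=1, col=4), (row=2, col=5), (row=4, col=5)
  Distance 7: (row=0, col=4), (row=1, col=5)
  Distance 8: (row=0, col=5)
Total reachable: 32 (grid has 33 open cells total)

Answer: Reachable cells: 32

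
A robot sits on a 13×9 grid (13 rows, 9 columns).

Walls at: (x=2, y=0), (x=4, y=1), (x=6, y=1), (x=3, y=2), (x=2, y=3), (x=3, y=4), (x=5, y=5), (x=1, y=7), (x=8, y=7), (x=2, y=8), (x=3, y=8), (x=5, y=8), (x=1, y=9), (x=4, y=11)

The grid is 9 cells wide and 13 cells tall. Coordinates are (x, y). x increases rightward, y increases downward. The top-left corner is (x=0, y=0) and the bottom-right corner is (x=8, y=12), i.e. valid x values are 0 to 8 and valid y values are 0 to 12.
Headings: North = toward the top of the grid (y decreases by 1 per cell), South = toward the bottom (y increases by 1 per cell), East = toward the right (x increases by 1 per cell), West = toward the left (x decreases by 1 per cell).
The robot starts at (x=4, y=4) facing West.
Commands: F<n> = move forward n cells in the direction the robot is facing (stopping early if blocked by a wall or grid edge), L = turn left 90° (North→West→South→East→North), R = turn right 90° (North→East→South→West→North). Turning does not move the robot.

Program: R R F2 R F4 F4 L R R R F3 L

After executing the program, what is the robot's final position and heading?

Start: (x=4, y=4), facing West
  R: turn right, now facing North
  R: turn right, now facing East
  F2: move forward 2, now at (x=6, y=4)
  R: turn right, now facing South
  F4: move forward 4, now at (x=6, y=8)
  F4: move forward 4, now at (x=6, y=12)
  L: turn left, now facing East
  R: turn right, now facing South
  R: turn right, now facing West
  R: turn right, now facing North
  F3: move forward 3, now at (x=6, y=9)
  L: turn left, now facing West
Final: (x=6, y=9), facing West

Answer: Final position: (x=6, y=9), facing West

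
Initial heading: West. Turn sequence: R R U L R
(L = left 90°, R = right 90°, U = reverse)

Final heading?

Start: West
  R (right (90° clockwise)) -> North
  R (right (90° clockwise)) -> East
  U (U-turn (180°)) -> West
  L (left (90° counter-clockwise)) -> South
  R (right (90° clockwise)) -> West
Final: West

Answer: Final heading: West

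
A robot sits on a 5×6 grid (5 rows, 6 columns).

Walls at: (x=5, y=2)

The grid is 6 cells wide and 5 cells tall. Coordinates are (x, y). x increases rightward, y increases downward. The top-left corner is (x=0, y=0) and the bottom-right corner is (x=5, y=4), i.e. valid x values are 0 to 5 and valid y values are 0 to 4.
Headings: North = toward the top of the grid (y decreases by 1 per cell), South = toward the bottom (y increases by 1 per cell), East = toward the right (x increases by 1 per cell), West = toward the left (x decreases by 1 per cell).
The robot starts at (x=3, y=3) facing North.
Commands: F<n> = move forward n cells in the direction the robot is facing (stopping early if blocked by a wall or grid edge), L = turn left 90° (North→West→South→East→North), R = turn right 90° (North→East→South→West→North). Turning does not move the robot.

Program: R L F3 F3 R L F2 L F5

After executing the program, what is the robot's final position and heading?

Answer: Final position: (x=0, y=0), facing West

Derivation:
Start: (x=3, y=3), facing North
  R: turn right, now facing East
  L: turn left, now facing North
  F3: move forward 3, now at (x=3, y=0)
  F3: move forward 0/3 (blocked), now at (x=3, y=0)
  R: turn right, now facing East
  L: turn left, now facing North
  F2: move forward 0/2 (blocked), now at (x=3, y=0)
  L: turn left, now facing West
  F5: move forward 3/5 (blocked), now at (x=0, y=0)
Final: (x=0, y=0), facing West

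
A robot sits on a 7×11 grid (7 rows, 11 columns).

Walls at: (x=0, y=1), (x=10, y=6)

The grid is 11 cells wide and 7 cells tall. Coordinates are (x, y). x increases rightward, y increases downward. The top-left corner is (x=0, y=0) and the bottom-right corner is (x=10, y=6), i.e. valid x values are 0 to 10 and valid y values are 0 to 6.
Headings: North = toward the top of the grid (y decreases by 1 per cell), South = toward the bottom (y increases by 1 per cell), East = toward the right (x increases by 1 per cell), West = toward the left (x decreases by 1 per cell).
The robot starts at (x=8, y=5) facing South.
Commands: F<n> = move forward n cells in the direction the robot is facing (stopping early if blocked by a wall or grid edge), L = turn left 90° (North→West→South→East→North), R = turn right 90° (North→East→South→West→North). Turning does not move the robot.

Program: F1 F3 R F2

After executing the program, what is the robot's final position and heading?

Start: (x=8, y=5), facing South
  F1: move forward 1, now at (x=8, y=6)
  F3: move forward 0/3 (blocked), now at (x=8, y=6)
  R: turn right, now facing West
  F2: move forward 2, now at (x=6, y=6)
Final: (x=6, y=6), facing West

Answer: Final position: (x=6, y=6), facing West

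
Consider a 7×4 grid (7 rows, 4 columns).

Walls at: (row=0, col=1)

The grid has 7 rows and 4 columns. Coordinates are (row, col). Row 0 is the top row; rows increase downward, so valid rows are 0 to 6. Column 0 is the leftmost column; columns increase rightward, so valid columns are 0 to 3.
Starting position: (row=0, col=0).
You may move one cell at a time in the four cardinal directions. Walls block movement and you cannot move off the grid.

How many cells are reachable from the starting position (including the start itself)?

BFS flood-fill from (row=0, col=0):
  Distance 0: (row=0, col=0)
  Distance 1: (row=1, col=0)
  Distance 2: (row=1, col=1), (row=2, col=0)
  Distance 3: (row=1, col=2), (row=2, col=1), (row=3, col=0)
  Distance 4: (row=0, col=2), (row=1, col=3), (row=2, col=2), (row=3, col=1), (row=4, col=0)
  Distance 5: (row=0, col=3), (row=2, col=3), (row=3, col=2), (row=4, col=1), (row=5, col=0)
  Distance 6: (row=3, col=3), (row=4, col=2), (row=5, col=1), (row=6, col=0)
  Distance 7: (row=4, col=3), (row=5, col=2), (row=6, col=1)
  Distance 8: (row=5, col=3), (row=6, col=2)
  Distance 9: (row=6, col=3)
Total reachable: 27 (grid has 27 open cells total)

Answer: Reachable cells: 27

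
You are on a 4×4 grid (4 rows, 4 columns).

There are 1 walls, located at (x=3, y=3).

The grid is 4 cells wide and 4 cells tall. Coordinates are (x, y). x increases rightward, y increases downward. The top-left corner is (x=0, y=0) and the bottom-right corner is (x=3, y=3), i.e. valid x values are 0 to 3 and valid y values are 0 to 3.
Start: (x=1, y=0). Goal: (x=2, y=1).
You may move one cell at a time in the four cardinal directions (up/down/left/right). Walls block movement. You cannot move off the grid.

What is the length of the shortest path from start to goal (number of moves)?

BFS from (x=1, y=0) until reaching (x=2, y=1):
  Distance 0: (x=1, y=0)
  Distance 1: (x=0, y=0), (x=2, y=0), (x=1, y=1)
  Distance 2: (x=3, y=0), (x=0, y=1), (x=2, y=1), (x=1, y=2)  <- goal reached here
One shortest path (2 moves): (x=1, y=0) -> (x=2, y=0) -> (x=2, y=1)

Answer: Shortest path length: 2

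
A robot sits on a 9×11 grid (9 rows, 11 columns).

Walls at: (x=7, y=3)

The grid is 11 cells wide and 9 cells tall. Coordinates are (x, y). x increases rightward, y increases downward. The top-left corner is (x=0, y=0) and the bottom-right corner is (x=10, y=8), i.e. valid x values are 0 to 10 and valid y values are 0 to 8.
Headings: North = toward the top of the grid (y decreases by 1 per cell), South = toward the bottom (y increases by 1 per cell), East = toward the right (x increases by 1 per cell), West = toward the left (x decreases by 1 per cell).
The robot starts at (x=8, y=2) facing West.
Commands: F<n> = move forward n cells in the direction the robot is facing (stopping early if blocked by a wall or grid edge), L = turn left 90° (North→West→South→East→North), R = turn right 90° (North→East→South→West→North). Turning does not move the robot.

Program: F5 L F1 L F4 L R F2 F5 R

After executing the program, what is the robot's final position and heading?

Answer: Final position: (x=6, y=3), facing South

Derivation:
Start: (x=8, y=2), facing West
  F5: move forward 5, now at (x=3, y=2)
  L: turn left, now facing South
  F1: move forward 1, now at (x=3, y=3)
  L: turn left, now facing East
  F4: move forward 3/4 (blocked), now at (x=6, y=3)
  L: turn left, now facing North
  R: turn right, now facing East
  F2: move forward 0/2 (blocked), now at (x=6, y=3)
  F5: move forward 0/5 (blocked), now at (x=6, y=3)
  R: turn right, now facing South
Final: (x=6, y=3), facing South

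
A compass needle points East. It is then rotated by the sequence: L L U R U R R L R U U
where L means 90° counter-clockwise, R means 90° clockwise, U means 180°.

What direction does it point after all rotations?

Start: East
  L (left (90° counter-clockwise)) -> North
  L (left (90° counter-clockwise)) -> West
  U (U-turn (180°)) -> East
  R (right (90° clockwise)) -> South
  U (U-turn (180°)) -> North
  R (right (90° clockwise)) -> East
  R (right (90° clockwise)) -> South
  L (left (90° counter-clockwise)) -> East
  R (right (90° clockwise)) -> South
  U (U-turn (180°)) -> North
  U (U-turn (180°)) -> South
Final: South

Answer: Final heading: South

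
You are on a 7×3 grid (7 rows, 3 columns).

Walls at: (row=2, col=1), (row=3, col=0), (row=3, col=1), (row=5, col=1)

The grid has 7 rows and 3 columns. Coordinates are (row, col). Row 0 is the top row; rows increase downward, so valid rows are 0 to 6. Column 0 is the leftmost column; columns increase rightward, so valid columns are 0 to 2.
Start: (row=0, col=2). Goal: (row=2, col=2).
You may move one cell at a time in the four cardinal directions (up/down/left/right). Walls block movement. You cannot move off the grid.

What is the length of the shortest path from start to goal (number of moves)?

BFS from (row=0, col=2) until reaching (row=2, col=2):
  Distance 0: (row=0, col=2)
  Distance 1: (row=0, col=1), (row=1, col=2)
  Distance 2: (row=0, col=0), (row=1, col=1), (row=2, col=2)  <- goal reached here
One shortest path (2 moves): (row=0, col=2) -> (row=1, col=2) -> (row=2, col=2)

Answer: Shortest path length: 2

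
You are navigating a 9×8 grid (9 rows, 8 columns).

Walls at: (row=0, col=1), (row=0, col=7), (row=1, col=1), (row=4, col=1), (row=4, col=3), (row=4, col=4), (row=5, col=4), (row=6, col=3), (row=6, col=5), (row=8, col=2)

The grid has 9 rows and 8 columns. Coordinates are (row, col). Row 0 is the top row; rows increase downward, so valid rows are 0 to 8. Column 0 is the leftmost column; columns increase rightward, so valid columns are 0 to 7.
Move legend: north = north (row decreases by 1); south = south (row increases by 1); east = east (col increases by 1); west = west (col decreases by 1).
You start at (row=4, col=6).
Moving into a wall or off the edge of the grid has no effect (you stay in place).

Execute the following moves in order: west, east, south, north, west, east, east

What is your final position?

Start: (row=4, col=6)
  west (west): (row=4, col=6) -> (row=4, col=5)
  east (east): (row=4, col=5) -> (row=4, col=6)
  south (south): (row=4, col=6) -> (row=5, col=6)
  north (north): (row=5, col=6) -> (row=4, col=6)
  west (west): (row=4, col=6) -> (row=4, col=5)
  east (east): (row=4, col=5) -> (row=4, col=6)
  east (east): (row=4, col=6) -> (row=4, col=7)
Final: (row=4, col=7)

Answer: Final position: (row=4, col=7)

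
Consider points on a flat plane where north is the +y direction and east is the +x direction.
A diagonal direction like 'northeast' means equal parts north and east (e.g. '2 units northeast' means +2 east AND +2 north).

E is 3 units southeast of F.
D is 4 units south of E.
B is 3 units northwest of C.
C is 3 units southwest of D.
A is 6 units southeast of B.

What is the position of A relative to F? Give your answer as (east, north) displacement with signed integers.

Place F at the origin (east=0, north=0).
  E is 3 units southeast of F: delta (east=+3, north=-3); E at (east=3, north=-3).
  D is 4 units south of E: delta (east=+0, north=-4); D at (east=3, north=-7).
  C is 3 units southwest of D: delta (east=-3, north=-3); C at (east=0, north=-10).
  B is 3 units northwest of C: delta (east=-3, north=+3); B at (east=-3, north=-7).
  A is 6 units southeast of B: delta (east=+6, north=-6); A at (east=3, north=-13).
Therefore A relative to F: (east=3, north=-13).

Answer: A is at (east=3, north=-13) relative to F.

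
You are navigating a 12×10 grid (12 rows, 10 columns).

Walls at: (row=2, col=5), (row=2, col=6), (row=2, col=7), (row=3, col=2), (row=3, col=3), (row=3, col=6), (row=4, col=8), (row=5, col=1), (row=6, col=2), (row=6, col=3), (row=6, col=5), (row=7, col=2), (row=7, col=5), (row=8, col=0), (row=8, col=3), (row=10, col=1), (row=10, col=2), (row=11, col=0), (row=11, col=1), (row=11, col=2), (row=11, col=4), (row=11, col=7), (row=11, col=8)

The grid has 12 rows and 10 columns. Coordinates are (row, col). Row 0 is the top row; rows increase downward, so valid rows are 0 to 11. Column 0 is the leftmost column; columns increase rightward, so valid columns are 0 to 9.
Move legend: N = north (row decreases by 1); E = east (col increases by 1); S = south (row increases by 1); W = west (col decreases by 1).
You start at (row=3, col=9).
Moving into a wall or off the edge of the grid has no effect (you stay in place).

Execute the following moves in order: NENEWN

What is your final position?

Answer: Final position: (row=0, col=8)

Derivation:
Start: (row=3, col=9)
  N (north): (row=3, col=9) -> (row=2, col=9)
  E (east): blocked, stay at (row=2, col=9)
  N (north): (row=2, col=9) -> (row=1, col=9)
  E (east): blocked, stay at (row=1, col=9)
  W (west): (row=1, col=9) -> (row=1, col=8)
  N (north): (row=1, col=8) -> (row=0, col=8)
Final: (row=0, col=8)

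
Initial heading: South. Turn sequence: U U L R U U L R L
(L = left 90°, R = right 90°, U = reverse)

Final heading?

Start: South
  U (U-turn (180°)) -> North
  U (U-turn (180°)) -> South
  L (left (90° counter-clockwise)) -> East
  R (right (90° clockwise)) -> South
  U (U-turn (180°)) -> North
  U (U-turn (180°)) -> South
  L (left (90° counter-clockwise)) -> East
  R (right (90° clockwise)) -> South
  L (left (90° counter-clockwise)) -> East
Final: East

Answer: Final heading: East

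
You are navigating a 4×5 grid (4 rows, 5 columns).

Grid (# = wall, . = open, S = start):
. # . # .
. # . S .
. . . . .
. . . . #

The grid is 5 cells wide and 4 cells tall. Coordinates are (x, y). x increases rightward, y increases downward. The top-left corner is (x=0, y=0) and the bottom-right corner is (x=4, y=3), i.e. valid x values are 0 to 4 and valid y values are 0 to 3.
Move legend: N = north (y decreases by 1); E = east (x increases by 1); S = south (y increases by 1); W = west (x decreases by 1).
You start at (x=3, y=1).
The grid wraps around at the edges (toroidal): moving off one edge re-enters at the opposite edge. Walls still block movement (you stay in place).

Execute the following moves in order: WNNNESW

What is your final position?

Start: (x=3, y=1)
  W (west): (x=3, y=1) -> (x=2, y=1)
  N (north): (x=2, y=1) -> (x=2, y=0)
  N (north): (x=2, y=0) -> (x=2, y=3)
  N (north): (x=2, y=3) -> (x=2, y=2)
  E (east): (x=2, y=2) -> (x=3, y=2)
  S (south): (x=3, y=2) -> (x=3, y=3)
  W (west): (x=3, y=3) -> (x=2, y=3)
Final: (x=2, y=3)

Answer: Final position: (x=2, y=3)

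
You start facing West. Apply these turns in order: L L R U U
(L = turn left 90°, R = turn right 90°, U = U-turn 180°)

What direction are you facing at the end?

Answer: Final heading: South

Derivation:
Start: West
  L (left (90° counter-clockwise)) -> South
  L (left (90° counter-clockwise)) -> East
  R (right (90° clockwise)) -> South
  U (U-turn (180°)) -> North
  U (U-turn (180°)) -> South
Final: South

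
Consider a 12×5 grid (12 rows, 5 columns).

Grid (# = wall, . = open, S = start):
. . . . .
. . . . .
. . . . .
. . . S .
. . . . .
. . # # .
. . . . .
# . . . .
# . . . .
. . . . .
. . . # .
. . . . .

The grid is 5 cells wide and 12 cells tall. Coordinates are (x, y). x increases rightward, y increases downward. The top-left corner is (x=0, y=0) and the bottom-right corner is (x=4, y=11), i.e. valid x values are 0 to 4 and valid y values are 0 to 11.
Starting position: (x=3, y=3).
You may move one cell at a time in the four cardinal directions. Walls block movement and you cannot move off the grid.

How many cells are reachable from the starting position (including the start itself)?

Answer: Reachable cells: 55

Derivation:
BFS flood-fill from (x=3, y=3):
  Distance 0: (x=3, y=3)
  Distance 1: (x=3, y=2), (x=2, y=3), (x=4, y=3), (x=3, y=4)
  Distance 2: (x=3, y=1), (x=2, y=2), (x=4, y=2), (x=1, y=3), (x=2, y=4), (x=4, y=4)
  Distance 3: (x=3, y=0), (x=2, y=1), (x=4, y=1), (x=1, y=2), (x=0, y=3), (x=1, y=4), (x=4, y=5)
  Distance 4: (x=2, y=0), (x=4, y=0), (x=1, y=1), (x=0, y=2), (x=0, y=4), (x=1, y=5), (x=4, y=6)
  Distance 5: (x=1, y=0), (x=0, y=1), (x=0, y=5), (x=1, y=6), (x=3, y=6), (x=4, y=7)
  Distance 6: (x=0, y=0), (x=0, y=6), (x=2, y=6), (x=1, y=7), (x=3, y=7), (x=4, y=8)
  Distance 7: (x=2, y=7), (x=1, y=8), (x=3, y=8), (x=4, y=9)
  Distance 8: (x=2, y=8), (x=1, y=9), (x=3, y=9), (x=4, y=10)
  Distance 9: (x=0, y=9), (x=2, y=9), (x=1, y=10), (x=4, y=11)
  Distance 10: (x=0, y=10), (x=2, y=10), (x=1, y=11), (x=3, y=11)
  Distance 11: (x=0, y=11), (x=2, y=11)
Total reachable: 55 (grid has 55 open cells total)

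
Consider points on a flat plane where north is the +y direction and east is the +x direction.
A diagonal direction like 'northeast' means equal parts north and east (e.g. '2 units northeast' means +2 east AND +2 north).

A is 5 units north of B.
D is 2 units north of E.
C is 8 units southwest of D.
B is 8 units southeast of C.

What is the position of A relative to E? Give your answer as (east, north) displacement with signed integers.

Answer: A is at (east=0, north=-9) relative to E.

Derivation:
Place E at the origin (east=0, north=0).
  D is 2 units north of E: delta (east=+0, north=+2); D at (east=0, north=2).
  C is 8 units southwest of D: delta (east=-8, north=-8); C at (east=-8, north=-6).
  B is 8 units southeast of C: delta (east=+8, north=-8); B at (east=0, north=-14).
  A is 5 units north of B: delta (east=+0, north=+5); A at (east=0, north=-9).
Therefore A relative to E: (east=0, north=-9).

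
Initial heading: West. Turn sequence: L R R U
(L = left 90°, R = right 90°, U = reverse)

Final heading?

Answer: Final heading: South

Derivation:
Start: West
  L (left (90° counter-clockwise)) -> South
  R (right (90° clockwise)) -> West
  R (right (90° clockwise)) -> North
  U (U-turn (180°)) -> South
Final: South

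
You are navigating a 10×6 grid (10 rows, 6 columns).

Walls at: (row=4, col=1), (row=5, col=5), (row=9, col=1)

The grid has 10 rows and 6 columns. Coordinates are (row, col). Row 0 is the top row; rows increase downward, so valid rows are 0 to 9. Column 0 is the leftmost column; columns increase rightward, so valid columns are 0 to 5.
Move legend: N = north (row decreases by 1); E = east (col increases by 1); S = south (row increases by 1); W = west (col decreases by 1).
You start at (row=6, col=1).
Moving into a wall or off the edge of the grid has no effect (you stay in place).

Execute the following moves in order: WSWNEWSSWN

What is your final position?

Start: (row=6, col=1)
  W (west): (row=6, col=1) -> (row=6, col=0)
  S (south): (row=6, col=0) -> (row=7, col=0)
  W (west): blocked, stay at (row=7, col=0)
  N (north): (row=7, col=0) -> (row=6, col=0)
  E (east): (row=6, col=0) -> (row=6, col=1)
  W (west): (row=6, col=1) -> (row=6, col=0)
  S (south): (row=6, col=0) -> (row=7, col=0)
  S (south): (row=7, col=0) -> (row=8, col=0)
  W (west): blocked, stay at (row=8, col=0)
  N (north): (row=8, col=0) -> (row=7, col=0)
Final: (row=7, col=0)

Answer: Final position: (row=7, col=0)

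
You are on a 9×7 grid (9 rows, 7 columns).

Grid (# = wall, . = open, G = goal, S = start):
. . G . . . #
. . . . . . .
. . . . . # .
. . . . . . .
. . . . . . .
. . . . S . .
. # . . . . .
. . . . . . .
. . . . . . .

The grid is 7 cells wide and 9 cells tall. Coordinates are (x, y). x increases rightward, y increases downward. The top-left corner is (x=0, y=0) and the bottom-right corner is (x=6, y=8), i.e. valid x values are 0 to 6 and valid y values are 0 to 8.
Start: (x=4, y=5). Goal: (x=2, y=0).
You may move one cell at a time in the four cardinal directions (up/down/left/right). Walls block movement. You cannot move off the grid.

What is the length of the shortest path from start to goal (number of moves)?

Answer: Shortest path length: 7

Derivation:
BFS from (x=4, y=5) until reaching (x=2, y=0):
  Distance 0: (x=4, y=5)
  Distance 1: (x=4, y=4), (x=3, y=5), (x=5, y=5), (x=4, y=6)
  Distance 2: (x=4, y=3), (x=3, y=4), (x=5, y=4), (x=2, y=5), (x=6, y=5), (x=3, y=6), (x=5, y=6), (x=4, y=7)
  Distance 3: (x=4, y=2), (x=3, y=3), (x=5, y=3), (x=2, y=4), (x=6, y=4), (x=1, y=5), (x=2, y=6), (x=6, y=6), (x=3, y=7), (x=5, y=7), (x=4, y=8)
  Distance 4: (x=4, y=1), (x=3, y=2), (x=2, y=3), (x=6, y=3), (x=1, y=4), (x=0, y=5), (x=2, y=7), (x=6, y=7), (x=3, y=8), (x=5, y=8)
  Distance 5: (x=4, y=0), (x=3, y=1), (x=5, y=1), (x=2, y=2), (x=6, y=2), (x=1, y=3), (x=0, y=4), (x=0, y=6), (x=1, y=7), (x=2, y=8), (x=6, y=8)
  Distance 6: (x=3, y=0), (x=5, y=0), (x=2, y=1), (x=6, y=1), (x=1, y=2), (x=0, y=3), (x=0, y=7), (x=1, y=8)
  Distance 7: (x=2, y=0), (x=1, y=1), (x=0, y=2), (x=0, y=8)  <- goal reached here
One shortest path (7 moves): (x=4, y=5) -> (x=3, y=5) -> (x=2, y=5) -> (x=2, y=4) -> (x=2, y=3) -> (x=2, y=2) -> (x=2, y=1) -> (x=2, y=0)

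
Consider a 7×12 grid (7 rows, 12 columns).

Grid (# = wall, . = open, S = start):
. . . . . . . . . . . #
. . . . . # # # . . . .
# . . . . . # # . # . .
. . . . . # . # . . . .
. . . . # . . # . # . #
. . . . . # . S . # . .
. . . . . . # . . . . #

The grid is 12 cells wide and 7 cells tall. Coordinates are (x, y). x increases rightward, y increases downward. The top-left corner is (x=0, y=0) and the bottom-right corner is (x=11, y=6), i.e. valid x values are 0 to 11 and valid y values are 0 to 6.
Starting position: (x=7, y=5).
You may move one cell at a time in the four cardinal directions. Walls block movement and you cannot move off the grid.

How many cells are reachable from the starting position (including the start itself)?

BFS flood-fill from (x=7, y=5):
  Distance 0: (x=7, y=5)
  Distance 1: (x=6, y=5), (x=8, y=5), (x=7, y=6)
  Distance 2: (x=6, y=4), (x=8, y=4), (x=8, y=6)
  Distance 3: (x=6, y=3), (x=8, y=3), (x=5, y=4), (x=9, y=6)
  Distance 4: (x=8, y=2), (x=9, y=3), (x=10, y=6)
  Distance 5: (x=8, y=1), (x=10, y=3), (x=10, y=5)
  Distance 6: (x=8, y=0), (x=9, y=1), (x=10, y=2), (x=11, y=3), (x=10, y=4), (x=11, y=5)
  Distance 7: (x=7, y=0), (x=9, y=0), (x=10, y=1), (x=11, y=2)
  Distance 8: (x=6, y=0), (x=10, y=0), (x=11, y=1)
  Distance 9: (x=5, y=0)
  Distance 10: (x=4, y=0)
  Distance 11: (x=3, y=0), (x=4, y=1)
  Distance 12: (x=2, y=0), (x=3, y=1), (x=4, y=2)
  Distance 13: (x=1, y=0), (x=2, y=1), (x=3, y=2), (x=5, y=2), (x=4, y=3)
  Distance 14: (x=0, y=0), (x=1, y=1), (x=2, y=2), (x=3, y=3)
  Distance 15: (x=0, y=1), (x=1, y=2), (x=2, y=3), (x=3, y=4)
  Distance 16: (x=1, y=3), (x=2, y=4), (x=3, y=5)
  Distance 17: (x=0, y=3), (x=1, y=4), (x=2, y=5), (x=4, y=5), (x=3, y=6)
  Distance 18: (x=0, y=4), (x=1, y=5), (x=2, y=6), (x=4, y=6)
  Distance 19: (x=0, y=5), (x=1, y=6), (x=5, y=6)
  Distance 20: (x=0, y=6)
Total reachable: 66 (grid has 66 open cells total)

Answer: Reachable cells: 66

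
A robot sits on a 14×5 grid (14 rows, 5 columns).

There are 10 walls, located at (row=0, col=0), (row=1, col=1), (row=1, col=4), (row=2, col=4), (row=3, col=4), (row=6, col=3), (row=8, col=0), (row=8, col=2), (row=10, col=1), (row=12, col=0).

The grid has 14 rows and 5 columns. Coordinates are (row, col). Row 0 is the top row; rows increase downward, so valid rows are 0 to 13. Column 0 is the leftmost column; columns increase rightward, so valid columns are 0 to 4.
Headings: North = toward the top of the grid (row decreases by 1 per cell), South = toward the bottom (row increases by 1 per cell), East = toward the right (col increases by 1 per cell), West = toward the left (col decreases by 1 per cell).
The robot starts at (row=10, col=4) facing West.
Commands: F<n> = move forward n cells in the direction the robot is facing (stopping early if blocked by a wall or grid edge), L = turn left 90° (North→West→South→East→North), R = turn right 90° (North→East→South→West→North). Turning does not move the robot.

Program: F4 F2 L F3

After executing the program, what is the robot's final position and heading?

Answer: Final position: (row=13, col=2), facing South

Derivation:
Start: (row=10, col=4), facing West
  F4: move forward 2/4 (blocked), now at (row=10, col=2)
  F2: move forward 0/2 (blocked), now at (row=10, col=2)
  L: turn left, now facing South
  F3: move forward 3, now at (row=13, col=2)
Final: (row=13, col=2), facing South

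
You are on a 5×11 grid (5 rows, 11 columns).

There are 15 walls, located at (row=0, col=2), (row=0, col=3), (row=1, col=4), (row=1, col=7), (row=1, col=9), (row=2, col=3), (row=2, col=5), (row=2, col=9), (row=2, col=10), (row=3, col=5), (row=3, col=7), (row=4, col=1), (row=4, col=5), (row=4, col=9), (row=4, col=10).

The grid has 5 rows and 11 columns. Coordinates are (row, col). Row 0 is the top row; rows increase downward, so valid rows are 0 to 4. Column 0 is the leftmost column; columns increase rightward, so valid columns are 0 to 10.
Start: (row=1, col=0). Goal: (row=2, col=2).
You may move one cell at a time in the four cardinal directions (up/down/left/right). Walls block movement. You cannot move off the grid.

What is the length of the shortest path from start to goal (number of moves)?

Answer: Shortest path length: 3

Derivation:
BFS from (row=1, col=0) until reaching (row=2, col=2):
  Distance 0: (row=1, col=0)
  Distance 1: (row=0, col=0), (row=1, col=1), (row=2, col=0)
  Distance 2: (row=0, col=1), (row=1, col=2), (row=2, col=1), (row=3, col=0)
  Distance 3: (row=1, col=3), (row=2, col=2), (row=3, col=1), (row=4, col=0)  <- goal reached here
One shortest path (3 moves): (row=1, col=0) -> (row=1, col=1) -> (row=1, col=2) -> (row=2, col=2)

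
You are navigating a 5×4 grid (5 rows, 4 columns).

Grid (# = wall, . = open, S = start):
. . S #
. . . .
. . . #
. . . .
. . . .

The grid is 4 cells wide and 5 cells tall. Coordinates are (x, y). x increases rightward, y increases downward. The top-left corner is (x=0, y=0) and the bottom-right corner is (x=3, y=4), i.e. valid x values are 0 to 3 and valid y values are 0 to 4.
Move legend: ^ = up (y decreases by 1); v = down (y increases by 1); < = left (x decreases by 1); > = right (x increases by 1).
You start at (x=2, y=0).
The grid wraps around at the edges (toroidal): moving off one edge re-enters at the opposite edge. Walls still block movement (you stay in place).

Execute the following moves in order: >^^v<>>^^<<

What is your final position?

Start: (x=2, y=0)
  > (right): blocked, stay at (x=2, y=0)
  ^ (up): (x=2, y=0) -> (x=2, y=4)
  ^ (up): (x=2, y=4) -> (x=2, y=3)
  v (down): (x=2, y=3) -> (x=2, y=4)
  < (left): (x=2, y=4) -> (x=1, y=4)
  > (right): (x=1, y=4) -> (x=2, y=4)
  > (right): (x=2, y=4) -> (x=3, y=4)
  ^ (up): (x=3, y=4) -> (x=3, y=3)
  ^ (up): blocked, stay at (x=3, y=3)
  < (left): (x=3, y=3) -> (x=2, y=3)
  < (left): (x=2, y=3) -> (x=1, y=3)
Final: (x=1, y=3)

Answer: Final position: (x=1, y=3)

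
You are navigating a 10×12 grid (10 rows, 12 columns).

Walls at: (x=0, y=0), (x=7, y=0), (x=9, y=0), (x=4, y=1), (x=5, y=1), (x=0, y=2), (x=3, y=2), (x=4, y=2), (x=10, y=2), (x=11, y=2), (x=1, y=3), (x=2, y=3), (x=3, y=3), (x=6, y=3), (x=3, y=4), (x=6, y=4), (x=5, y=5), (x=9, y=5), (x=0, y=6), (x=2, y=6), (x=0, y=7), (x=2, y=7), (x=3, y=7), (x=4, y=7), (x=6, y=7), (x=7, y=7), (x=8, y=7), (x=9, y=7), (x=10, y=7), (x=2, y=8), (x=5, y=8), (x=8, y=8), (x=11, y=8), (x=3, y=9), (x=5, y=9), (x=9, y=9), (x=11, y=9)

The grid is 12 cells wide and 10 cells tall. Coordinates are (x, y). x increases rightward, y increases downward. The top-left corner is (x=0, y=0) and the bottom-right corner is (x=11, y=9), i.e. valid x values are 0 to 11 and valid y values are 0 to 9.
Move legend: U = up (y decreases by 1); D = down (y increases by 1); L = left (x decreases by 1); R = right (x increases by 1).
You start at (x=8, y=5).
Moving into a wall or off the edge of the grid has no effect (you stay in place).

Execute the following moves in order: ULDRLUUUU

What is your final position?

Start: (x=8, y=5)
  U (up): (x=8, y=5) -> (x=8, y=4)
  L (left): (x=8, y=4) -> (x=7, y=4)
  D (down): (x=7, y=4) -> (x=7, y=5)
  R (right): (x=7, y=5) -> (x=8, y=5)
  L (left): (x=8, y=5) -> (x=7, y=5)
  U (up): (x=7, y=5) -> (x=7, y=4)
  U (up): (x=7, y=4) -> (x=7, y=3)
  U (up): (x=7, y=3) -> (x=7, y=2)
  U (up): (x=7, y=2) -> (x=7, y=1)
Final: (x=7, y=1)

Answer: Final position: (x=7, y=1)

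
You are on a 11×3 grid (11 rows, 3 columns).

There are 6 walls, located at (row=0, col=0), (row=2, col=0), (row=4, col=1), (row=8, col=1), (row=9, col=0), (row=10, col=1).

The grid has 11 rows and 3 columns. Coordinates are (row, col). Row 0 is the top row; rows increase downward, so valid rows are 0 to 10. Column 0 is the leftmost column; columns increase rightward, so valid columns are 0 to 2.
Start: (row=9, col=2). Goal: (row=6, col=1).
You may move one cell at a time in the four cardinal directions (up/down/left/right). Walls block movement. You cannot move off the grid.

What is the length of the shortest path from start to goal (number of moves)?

Answer: Shortest path length: 4

Derivation:
BFS from (row=9, col=2) until reaching (row=6, col=1):
  Distance 0: (row=9, col=2)
  Distance 1: (row=8, col=2), (row=9, col=1), (row=10, col=2)
  Distance 2: (row=7, col=2)
  Distance 3: (row=6, col=2), (row=7, col=1)
  Distance 4: (row=5, col=2), (row=6, col=1), (row=7, col=0)  <- goal reached here
One shortest path (4 moves): (row=9, col=2) -> (row=8, col=2) -> (row=7, col=2) -> (row=7, col=1) -> (row=6, col=1)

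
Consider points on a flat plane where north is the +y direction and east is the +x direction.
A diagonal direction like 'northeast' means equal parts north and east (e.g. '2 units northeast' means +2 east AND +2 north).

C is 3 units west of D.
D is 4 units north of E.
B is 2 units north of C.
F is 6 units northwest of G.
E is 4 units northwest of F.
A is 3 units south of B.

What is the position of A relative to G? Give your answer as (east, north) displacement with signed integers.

Place G at the origin (east=0, north=0).
  F is 6 units northwest of G: delta (east=-6, north=+6); F at (east=-6, north=6).
  E is 4 units northwest of F: delta (east=-4, north=+4); E at (east=-10, north=10).
  D is 4 units north of E: delta (east=+0, north=+4); D at (east=-10, north=14).
  C is 3 units west of D: delta (east=-3, north=+0); C at (east=-13, north=14).
  B is 2 units north of C: delta (east=+0, north=+2); B at (east=-13, north=16).
  A is 3 units south of B: delta (east=+0, north=-3); A at (east=-13, north=13).
Therefore A relative to G: (east=-13, north=13).

Answer: A is at (east=-13, north=13) relative to G.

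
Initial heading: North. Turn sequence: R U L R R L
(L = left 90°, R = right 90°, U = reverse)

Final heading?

Start: North
  R (right (90° clockwise)) -> East
  U (U-turn (180°)) -> West
  L (left (90° counter-clockwise)) -> South
  R (right (90° clockwise)) -> West
  R (right (90° clockwise)) -> North
  L (left (90° counter-clockwise)) -> West
Final: West

Answer: Final heading: West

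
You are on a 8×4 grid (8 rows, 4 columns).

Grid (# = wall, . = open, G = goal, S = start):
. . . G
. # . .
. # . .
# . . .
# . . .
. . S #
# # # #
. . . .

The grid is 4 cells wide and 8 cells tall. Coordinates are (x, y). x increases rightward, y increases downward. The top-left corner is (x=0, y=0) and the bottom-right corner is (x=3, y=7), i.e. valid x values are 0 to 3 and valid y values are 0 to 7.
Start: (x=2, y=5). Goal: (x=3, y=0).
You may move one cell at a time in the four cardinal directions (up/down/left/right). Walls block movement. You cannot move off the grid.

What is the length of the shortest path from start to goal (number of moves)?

Answer: Shortest path length: 6

Derivation:
BFS from (x=2, y=5) until reaching (x=3, y=0):
  Distance 0: (x=2, y=5)
  Distance 1: (x=2, y=4), (x=1, y=5)
  Distance 2: (x=2, y=3), (x=1, y=4), (x=3, y=4), (x=0, y=5)
  Distance 3: (x=2, y=2), (x=1, y=3), (x=3, y=3)
  Distance 4: (x=2, y=1), (x=3, y=2)
  Distance 5: (x=2, y=0), (x=3, y=1)
  Distance 6: (x=1, y=0), (x=3, y=0)  <- goal reached here
One shortest path (6 moves): (x=2, y=5) -> (x=2, y=4) -> (x=3, y=4) -> (x=3, y=3) -> (x=3, y=2) -> (x=3, y=1) -> (x=3, y=0)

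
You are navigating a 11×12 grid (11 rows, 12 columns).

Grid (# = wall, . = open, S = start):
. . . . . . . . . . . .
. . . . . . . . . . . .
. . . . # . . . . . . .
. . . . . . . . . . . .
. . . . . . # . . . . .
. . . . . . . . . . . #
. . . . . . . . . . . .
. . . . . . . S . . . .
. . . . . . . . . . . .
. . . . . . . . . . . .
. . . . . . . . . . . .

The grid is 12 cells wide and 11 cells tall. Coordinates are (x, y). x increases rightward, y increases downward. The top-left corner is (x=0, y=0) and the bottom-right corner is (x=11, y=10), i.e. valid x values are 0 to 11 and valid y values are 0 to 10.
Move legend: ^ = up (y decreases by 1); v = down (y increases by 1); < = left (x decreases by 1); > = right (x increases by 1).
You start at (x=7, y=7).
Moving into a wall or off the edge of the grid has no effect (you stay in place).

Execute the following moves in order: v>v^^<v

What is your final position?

Start: (x=7, y=7)
  v (down): (x=7, y=7) -> (x=7, y=8)
  > (right): (x=7, y=8) -> (x=8, y=8)
  v (down): (x=8, y=8) -> (x=8, y=9)
  ^ (up): (x=8, y=9) -> (x=8, y=8)
  ^ (up): (x=8, y=8) -> (x=8, y=7)
  < (left): (x=8, y=7) -> (x=7, y=7)
  v (down): (x=7, y=7) -> (x=7, y=8)
Final: (x=7, y=8)

Answer: Final position: (x=7, y=8)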